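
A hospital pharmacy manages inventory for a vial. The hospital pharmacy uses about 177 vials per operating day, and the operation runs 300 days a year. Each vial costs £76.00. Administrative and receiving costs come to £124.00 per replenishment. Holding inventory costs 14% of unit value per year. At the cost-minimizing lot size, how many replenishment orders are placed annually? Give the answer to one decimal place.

N ≈ 47.7 orders per year

Annual demand D = 177 × 300 = 53,100.
Holding cost H = 0.14 × £76.00 = £10.6400 per unit per year.
EOQ = √(2DS/H) = √(2 × 53,100 × 124 / 10.64) ≈ 1112.51.
Orders per year = D / Q* = 53,100 / 1112.51 ≈ 47.730.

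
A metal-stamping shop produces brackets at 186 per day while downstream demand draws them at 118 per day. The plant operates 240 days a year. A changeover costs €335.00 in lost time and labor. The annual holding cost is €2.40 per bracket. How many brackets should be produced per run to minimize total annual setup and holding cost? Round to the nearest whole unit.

Q* ≈ 4,650 brackets

Annual demand D = 118 × 240 = 28,320.
Production build-up factor (1 − d/p) = 1 − 118/186 = 0.3656.
Q* = √(2DS / (H(1 − d/p))) = √(2 × 28,320 × 335 / (2.4 × 0.3656)).
= √(18,974,400 / 0.8774) ≈ 4650.294.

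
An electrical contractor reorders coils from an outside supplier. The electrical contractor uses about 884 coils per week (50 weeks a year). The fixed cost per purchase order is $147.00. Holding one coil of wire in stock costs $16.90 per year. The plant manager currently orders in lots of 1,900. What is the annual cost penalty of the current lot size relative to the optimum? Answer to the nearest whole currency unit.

Annual demand D = 884 × 50 = 44,200.
EOQ = √(2DS/H) = √(2 × 44,200 × 147 / 16.9) ≈ 876.88.
Cost at Q* = (D/Q*)S + (Q*/2)H = √(2DSH) ≈ $14,819.32.
Cost at Q = 1,900: (44,200/1,900)×147 + (1,900/2)×16.9 = $3,419.68 + $16,055.00 = $19,474.68.
Excess = $19,474.68 − $14,819.32 = $4,655.37.

Extra cost ≈ $4,655 per year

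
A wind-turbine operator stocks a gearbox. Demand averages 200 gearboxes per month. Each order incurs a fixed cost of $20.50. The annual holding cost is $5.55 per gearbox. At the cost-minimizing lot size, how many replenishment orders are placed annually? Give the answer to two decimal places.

N ≈ 18.02 orders per year

Annual demand D = 200 × 12 = 2,400.
Q* = √(2DS/H) = √(2 × 2,400 × 20.5 / 5.55) ≈ 133.15.
Orders per year = D / Q* = 2,400 / 133.15 ≈ 18.024.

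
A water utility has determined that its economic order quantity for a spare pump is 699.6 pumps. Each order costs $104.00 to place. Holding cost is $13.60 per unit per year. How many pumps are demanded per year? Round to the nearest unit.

D ≈ 32,002 pumps per year

Invert the EOQ relation Q*² = 2DS/H.
From Q* = √(2DS/H): D = Q*²H / (2S) = 699.6² × 13.6 / (2 × 104) = 32001.857.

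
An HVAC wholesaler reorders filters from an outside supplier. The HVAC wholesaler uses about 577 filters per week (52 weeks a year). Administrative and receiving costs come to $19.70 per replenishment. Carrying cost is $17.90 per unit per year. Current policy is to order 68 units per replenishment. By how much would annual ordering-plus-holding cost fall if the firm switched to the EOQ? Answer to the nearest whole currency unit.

Annual demand D = 577 × 52 = 30,004.
EOQ = √(2DS/H) = √(2 × 30,004 × 19.7 / 17.9) ≈ 256.99.
Cost at Q* = (D/Q*)S + (Q*/2)H = √(2DSH) ≈ $4,600.07.
Cost at Q = 68: (30,004/68)×19.7 + (68/2)×17.9 = $8,692.34 + $608.60 = $9,300.94.
Excess = $9,300.94 − $4,600.07 = $4,700.87.

Extra cost ≈ $4,701 per year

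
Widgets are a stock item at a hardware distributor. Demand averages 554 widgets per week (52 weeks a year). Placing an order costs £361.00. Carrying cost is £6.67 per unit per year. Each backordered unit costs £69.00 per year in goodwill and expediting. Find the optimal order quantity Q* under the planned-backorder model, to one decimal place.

Q* ≈ 1,849.3 widgets

Annual demand D = 554 × 52 = 28,808.
With planned backorders, Q* = √(2DS/H) · √((H+B)/B).
√(2DS/H) = √(2 × 28,808 × 361 / 6.67) = 1765.884.
√((H+B)/B) = √((6.67+69)/69) = 1.0472.
Q* ≈ 1849.267.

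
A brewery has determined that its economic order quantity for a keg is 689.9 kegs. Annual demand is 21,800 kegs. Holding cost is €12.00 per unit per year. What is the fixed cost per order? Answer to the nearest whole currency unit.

S ≈ €131

The basic EOQ model gives Q* = √(2DS/H); rearrange for the unknown.
From Q* = √(2DS/H): S = Q*²H / (2D) = 689.9² × 12 / (2 × 21,800) = 130.9987.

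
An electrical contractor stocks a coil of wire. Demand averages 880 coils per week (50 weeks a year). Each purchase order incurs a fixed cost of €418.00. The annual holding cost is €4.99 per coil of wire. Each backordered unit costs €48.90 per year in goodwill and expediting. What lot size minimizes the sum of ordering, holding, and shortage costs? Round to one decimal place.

Annual demand D = 880 × 50 = 44,000.
With planned backorders, Q* = √(2DS/H) · √((H+B)/B).
√(2DS/H) = √(2 × 44,000 × 418 / 4.99) = 2715.059.
√((H+B)/B) = √((4.99+48.9)/48.9) = 1.0498.
Q* ≈ 2850.223.

Q* ≈ 2,850.2 coils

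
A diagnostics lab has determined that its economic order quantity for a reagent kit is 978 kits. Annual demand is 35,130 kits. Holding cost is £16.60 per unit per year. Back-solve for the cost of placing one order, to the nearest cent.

Invert the EOQ relation Q*² = 2DS/H.
From Q* = √(2DS/H): S = Q*²H / (2D) = 978² × 16.6 / (2 × 35,130) = 225.9840.

S ≈ £225.98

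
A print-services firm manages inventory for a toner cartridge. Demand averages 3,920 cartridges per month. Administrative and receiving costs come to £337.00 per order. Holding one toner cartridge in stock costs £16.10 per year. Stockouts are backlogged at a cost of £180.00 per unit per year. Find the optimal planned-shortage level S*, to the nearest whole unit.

S* ≈ 120 cartridges

Annual demand D = 3,920 × 12 = 47,040.
With planned backorders, Q* = √(2DS/H) · √((H+B)/B).
√(2DS/H) = √(2 × 47,040 × 337 / 16.1) = 1403.300.
√((H+B)/B) = √((16.1+180)/180) = 1.0438.
Q* ≈ 1464.715.
S* = Q* · H/(H+B) = 1464.715 × 16.1/196.1 ≈ 120.255.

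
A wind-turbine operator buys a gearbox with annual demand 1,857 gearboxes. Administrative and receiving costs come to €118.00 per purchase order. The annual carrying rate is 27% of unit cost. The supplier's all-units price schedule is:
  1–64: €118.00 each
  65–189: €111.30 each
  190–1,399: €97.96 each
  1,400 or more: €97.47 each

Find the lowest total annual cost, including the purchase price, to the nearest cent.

Holding cost per unit per year at price C is H = 0.27·C.
For each price level, check whether its EOQ is feasible; otherwise the best quantity at that price is the breakpoint.
Tier 1 (€118.00): EOQ = 117.3 exceeds tier's upper bound 64, so this tier is dominated.
EOQ at €111.30 = 120.8 (feasible in tier 2): TC = 1,857×€111.30 + (1,857/120.8)×118 + (120.8/2)×0.27×€111.30 = €210,313.14.
EOQ at €97.96 = 128.7 < 190, so use break Q=190: TC = 1,857×€97.96 + (1,857/190.0)×118 + (190.0/2)×0.27×€97.96 = €185,577.69.
EOQ at €97.47 = 129.0 < 1400, so use break Q=1400: TC = 1,857×€97.47 + (1,857/1400.0)×118 + (1400.0/2)×0.27×€97.47 = €199,580.14.
Lowest total cost among the candidates is at Q = 190.0.

TC* ≈ €185,577.69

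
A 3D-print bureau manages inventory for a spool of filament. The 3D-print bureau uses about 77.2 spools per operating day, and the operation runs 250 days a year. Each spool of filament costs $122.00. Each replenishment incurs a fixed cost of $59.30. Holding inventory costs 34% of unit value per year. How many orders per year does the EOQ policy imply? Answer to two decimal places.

N ≈ 82.16 orders per year

Annual demand D = 77.2 × 250 = 19,300.
Holding cost H = 0.34 × $122.00 = $41.4800 per unit per year.
Q* = √(2DS/H) = √(2 × 19,300 × 59.3 / 41.48) ≈ 234.91.
Orders per year = D / Q* = 19,300 / 234.91 ≈ 82.159.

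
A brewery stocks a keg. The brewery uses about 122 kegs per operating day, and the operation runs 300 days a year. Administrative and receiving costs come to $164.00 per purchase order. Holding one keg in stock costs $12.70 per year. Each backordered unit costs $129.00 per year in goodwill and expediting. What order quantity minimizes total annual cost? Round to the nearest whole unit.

Annual demand D = 122 × 300 = 36,600.
With planned backorders, Q* = √(2DS/H) · √((H+B)/B).
√(2DS/H) = √(2 × 36,600 × 164 / 12.7) = 972.245.
√((H+B)/B) = √((12.7+129)/129) = 1.0481.
Q* ≈ 1018.980.

Q* ≈ 1,019 kegs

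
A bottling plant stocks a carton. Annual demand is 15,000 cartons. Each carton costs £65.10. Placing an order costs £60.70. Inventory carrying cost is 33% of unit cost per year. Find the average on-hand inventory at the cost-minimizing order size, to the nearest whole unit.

Holding cost H = 0.33 × £65.10 = £21.4830 per unit per year.
Q* = √(2DS/H) = √(2 × 15,000 × 60.7 / 21.483) ≈ 291.14.
Average inventory = Q*/2 ≈ 291.14 / 2 = 145.572.

Average inventory ≈ 146 cartons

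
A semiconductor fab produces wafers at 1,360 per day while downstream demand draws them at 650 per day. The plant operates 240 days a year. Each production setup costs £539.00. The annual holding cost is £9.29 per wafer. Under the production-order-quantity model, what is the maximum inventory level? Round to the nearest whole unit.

Annual demand D = 650 × 240 = 156,000.
Production build-up factor (1 − d/p) = 1 − 650/1,360 = 0.5221.
Q* = √(2DS / (H(1 − d/p))) = √(2 × 156,000 × 539 / (9.29 × 0.5221)).
= √(168,168,000 / 4.8499) ≈ 5888.492.
Maximum inventory = Q*(1 − d/p) = 5888.492 × 0.5221 ≈ 3074.139.

I_max ≈ 3,074 wafers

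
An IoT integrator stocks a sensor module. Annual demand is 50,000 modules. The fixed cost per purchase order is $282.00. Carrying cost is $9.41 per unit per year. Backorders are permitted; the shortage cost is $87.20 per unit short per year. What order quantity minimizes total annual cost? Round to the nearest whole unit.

Q* ≈ 1,822 modules

With planned backorders, Q* = √(2DS/H) · √((H+B)/B).
√(2DS/H) = √(2 × 50,000 × 282 / 9.41) = 1731.130.
√((H+B)/B) = √((9.41+87.2)/87.2) = 1.0526.
Q* ≈ 1822.143.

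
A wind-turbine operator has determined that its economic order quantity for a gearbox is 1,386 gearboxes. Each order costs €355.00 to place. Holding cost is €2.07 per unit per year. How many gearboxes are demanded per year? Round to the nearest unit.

D ≈ 5,601 gearboxes per year

The basic EOQ model gives Q* = √(2DS/H); rearrange for the unknown.
From Q* = √(2DS/H): D = Q*²H / (2S) = 1,386² × 2.07 / (2 × 355) = 5600.650.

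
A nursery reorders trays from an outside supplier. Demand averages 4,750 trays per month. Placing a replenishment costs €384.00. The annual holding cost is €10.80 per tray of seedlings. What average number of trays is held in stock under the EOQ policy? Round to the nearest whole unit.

Annual demand D = 4,750 × 12 = 57,000.
Q* = √(2DS/H) = √(2 × 57,000 × 384 / 10.8) ≈ 2013.29.
Average inventory = Q*/2 ≈ 2013.29 / 2 = 1006.645.

Average inventory ≈ 1,007 trays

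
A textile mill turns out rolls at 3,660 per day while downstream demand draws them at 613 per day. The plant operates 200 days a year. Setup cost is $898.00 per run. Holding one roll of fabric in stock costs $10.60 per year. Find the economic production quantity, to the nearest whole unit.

Q* ≈ 4,995 rolls

Annual demand D = 613 × 200 = 122,600.
Production build-up factor (1 − d/p) = 1 − 613/3,660 = 0.8325.
Q* = √(2DS / (H(1 − d/p))) = √(2 × 122,600 × 898 / (10.6 × 0.8325)).
= √(220,189,600 / 8.8246) ≈ 4995.164.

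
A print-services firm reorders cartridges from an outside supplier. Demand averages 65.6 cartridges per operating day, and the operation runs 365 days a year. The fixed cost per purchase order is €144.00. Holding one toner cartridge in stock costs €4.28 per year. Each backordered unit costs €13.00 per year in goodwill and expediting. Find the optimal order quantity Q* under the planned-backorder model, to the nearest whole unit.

Annual demand D = 65.6 × 365 = 23,944.
With planned backorders, Q* = √(2DS/H) · √((H+B)/B).
√(2DS/H) = √(2 × 23,944 × 144 / 4.28) = 1269.325.
√((H+B)/B) = √((4.28+13)/13) = 1.1529.
Q* ≈ 1463.433.

Q* ≈ 1,463 cartridges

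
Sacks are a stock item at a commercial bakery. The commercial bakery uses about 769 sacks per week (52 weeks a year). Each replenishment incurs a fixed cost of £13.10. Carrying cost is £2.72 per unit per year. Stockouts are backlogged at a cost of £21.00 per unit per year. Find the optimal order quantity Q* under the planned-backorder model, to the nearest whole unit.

Q* ≈ 660 sacks

Annual demand D = 769 × 52 = 39,988.
With planned backorders, Q* = √(2DS/H) · √((H+B)/B).
√(2DS/H) = √(2 × 39,988 × 13.1 / 2.72) = 620.628.
√((H+B)/B) = √((2.72+21)/21) = 1.0628.
Q* ≈ 659.597.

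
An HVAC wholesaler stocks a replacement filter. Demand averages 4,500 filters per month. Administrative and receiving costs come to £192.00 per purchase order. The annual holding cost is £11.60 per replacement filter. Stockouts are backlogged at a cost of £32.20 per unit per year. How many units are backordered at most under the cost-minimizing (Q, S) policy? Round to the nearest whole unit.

Annual demand D = 4,500 × 12 = 54,000.
With planned backorders, Q* = √(2DS/H) · √((H+B)/B).
√(2DS/H) = √(2 × 54,000 × 192 / 11.6) = 1337.006.
√((H+B)/B) = √((11.6+32.2)/32.2) = 1.1663.
Q* ≈ 1559.346.
S* = Q* · H/(H+B) = 1559.346 × 11.6/43.8 ≈ 412.978.

S* ≈ 413 filters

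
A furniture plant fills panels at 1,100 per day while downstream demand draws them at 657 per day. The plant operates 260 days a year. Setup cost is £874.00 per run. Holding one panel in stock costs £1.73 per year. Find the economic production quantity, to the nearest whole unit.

Annual demand D = 657 × 260 = 170,820.
Production build-up factor (1 − d/p) = 1 − 657/1,100 = 0.4027.
Q* = √(2DS / (H(1 − d/p))) = √(2 × 170,820 × 874 / (1.73 × 0.4027)).
= √(298,593,360 / 0.6967) ≈ 20701.962.

Q* ≈ 20,702 panels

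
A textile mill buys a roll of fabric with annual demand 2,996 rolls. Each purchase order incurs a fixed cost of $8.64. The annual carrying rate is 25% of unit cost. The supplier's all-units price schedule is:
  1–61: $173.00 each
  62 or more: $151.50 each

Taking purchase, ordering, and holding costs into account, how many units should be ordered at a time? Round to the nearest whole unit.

Holding cost per unit per year at price C is H = 0.25·C.
Candidates are each tier's EOQ (if it falls in that tier) and each price-break quantity.
EOQ at $173.00 = 34.6 (feasible in tier 1): TC = 2,996×$173.00 + (2,996/34.6)×8.64 + (34.6/2)×0.25×$173.00 = $519,804.36.
EOQ at $151.50 = 37.0 < 62, so use break Q=62: TC = 2,996×$151.50 + (2,996/62.0)×8.64 + (62.0/2)×0.25×$151.50 = $455,485.63.
Lowest total cost is $455,485.63 at Q = 62.0.

Q* ≈ 62 rolls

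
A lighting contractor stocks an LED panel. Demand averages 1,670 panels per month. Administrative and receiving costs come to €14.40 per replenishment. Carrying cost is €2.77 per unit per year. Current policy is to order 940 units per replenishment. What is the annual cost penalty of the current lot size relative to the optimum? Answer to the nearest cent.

Extra cost ≈ €344.49 per year

Annual demand D = 1,670 × 12 = 20,040.
EOQ = √(2DS/H) = √(2 × 20,040 × 14.4 / 2.77) ≈ 456.46.
Cost at Q* = (D/Q*)S + (Q*/2)H = √(2DSH) ≈ €1,264.40.
Cost at Q = 940: (20,040/940)×14.4 + (940/2)×2.77 = €307.00 + €1,301.90 = €1,608.90.
Excess = €1,608.90 − €1,264.40 = €344.49.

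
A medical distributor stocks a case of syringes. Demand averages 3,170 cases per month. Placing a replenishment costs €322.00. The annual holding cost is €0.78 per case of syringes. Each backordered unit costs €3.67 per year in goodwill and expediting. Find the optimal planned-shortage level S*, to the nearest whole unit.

Annual demand D = 3,170 × 12 = 38,040.
With planned backorders, Q* = √(2DS/H) · √((H+B)/B).
√(2DS/H) = √(2 × 38,040 × 322 / 0.78) = 5604.229.
√((H+B)/B) = √((0.78+3.67)/3.67) = 1.1012.
Q* ≈ 6171.104.
S* = Q* · H/(H+B) = 6171.104 × 0.78/4.45 ≈ 1081.677.

S* ≈ 1,082 cases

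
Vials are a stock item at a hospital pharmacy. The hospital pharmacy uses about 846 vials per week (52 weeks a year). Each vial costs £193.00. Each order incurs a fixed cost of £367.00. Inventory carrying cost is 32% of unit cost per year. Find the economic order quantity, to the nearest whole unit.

Annual demand D = 846 × 52 = 43,992.
Holding cost H = 0.32 × £193.00 = £61.7600 per unit per year.
EOQ = √(2DS / H) = √(2 × 43,992 × 367 / 61.76).
= √(32,290,128 / 61.76) = √522,832.3834 ≈ 723.071.

Q* ≈ 723 vials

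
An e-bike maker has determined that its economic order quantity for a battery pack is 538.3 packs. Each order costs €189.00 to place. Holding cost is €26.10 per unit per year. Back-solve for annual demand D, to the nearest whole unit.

The basic EOQ model gives Q* = √(2DS/H); rearrange for the unknown.
From Q* = √(2DS/H): D = Q*²H / (2S) = 538.3² × 26.1 / (2 × 189) = 20007.714.

D ≈ 20,008 packs per year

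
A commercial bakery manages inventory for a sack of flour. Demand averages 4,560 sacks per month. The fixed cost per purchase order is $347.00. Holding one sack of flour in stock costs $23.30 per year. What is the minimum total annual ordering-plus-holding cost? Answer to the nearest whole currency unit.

Annual demand D = 4,560 × 12 = 54,720.
The optimal lot size = √(2DS/H) = √(2 × 54,720 × 347 / 23.3) ≈ 1276.66.
At the optimum the two cost components are equal, so total cost = 2·(Q*/2)H = Q*·H.
Minimum total = √(2DSH) = √(2 × 54,720 × 347 × 23.3) ≈ 29746.148.

TC* ≈ $29,746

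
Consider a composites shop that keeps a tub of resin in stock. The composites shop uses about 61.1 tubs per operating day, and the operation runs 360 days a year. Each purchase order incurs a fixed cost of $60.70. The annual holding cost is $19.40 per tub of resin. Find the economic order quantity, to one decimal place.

Q* ≈ 371.0 tubs

Annual demand D = 61.1 × 360 = 21,996.
EOQ = √(2DS / H) = √(2 × 21,996 × 60.7 / 19.4).
= √(2,670,314.4 / 19.4) = √137,645.0722 ≈ 371.005.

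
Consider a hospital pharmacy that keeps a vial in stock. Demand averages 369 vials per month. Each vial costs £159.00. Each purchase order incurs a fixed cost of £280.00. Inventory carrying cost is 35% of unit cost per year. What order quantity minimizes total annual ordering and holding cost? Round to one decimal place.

Annual demand D = 369 × 12 = 4,428.
Holding cost H = 0.35 × £159.00 = £55.6500 per unit per year.
EOQ = √(2DS / H) = √(2 × 4,428 × 280 / 55.65).
= √(2,479,680 / 55.65) = √44,558.4906 ≈ 211.089.

Q* ≈ 211.1 vials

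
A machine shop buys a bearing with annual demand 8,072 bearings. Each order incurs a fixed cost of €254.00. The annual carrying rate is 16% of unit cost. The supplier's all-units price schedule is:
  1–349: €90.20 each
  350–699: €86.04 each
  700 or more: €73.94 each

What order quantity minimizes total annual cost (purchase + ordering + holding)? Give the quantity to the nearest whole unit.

Q* ≈ 700 bearings

Holding cost per unit per year at price C is H = 0.16·C.
Evaluate total cost at each tier's feasible EOQ or, if the EOQ is below the tier, at the tier's minimum quantity.
Tier 1 (€90.20): EOQ = 533.0 exceeds tier's upper bound 349, so this tier is dominated.
EOQ at €86.04 = 545.8 (feasible in tier 2): TC = 8,072×€86.04 + (8,072/545.8)×254 + (545.8/2)×0.16×€86.04 = €702,028.21.
EOQ at €73.94 = 588.7 < 700, so use break Q=700: TC = 8,072×€73.94 + (8,072/700.0)×254 + (700.0/2)×0.16×€73.94 = €603,913.30.
Lowest total cost is €603,913.30 at Q = 700.0.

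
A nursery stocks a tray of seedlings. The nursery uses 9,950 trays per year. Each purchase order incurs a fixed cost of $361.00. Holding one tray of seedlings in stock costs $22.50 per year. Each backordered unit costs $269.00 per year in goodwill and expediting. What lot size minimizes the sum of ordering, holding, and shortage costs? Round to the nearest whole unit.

Q* ≈ 588 trays

With planned backorders, Q* = √(2DS/H) · √((H+B)/B).
√(2DS/H) = √(2 × 9,950 × 361 / 22.5) = 565.053.
√((H+B)/B) = √((22.5+269)/269) = 1.0410.
Q* ≈ 588.209.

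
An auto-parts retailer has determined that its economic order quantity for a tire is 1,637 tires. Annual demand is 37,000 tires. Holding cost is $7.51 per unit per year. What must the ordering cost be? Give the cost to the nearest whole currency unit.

S ≈ $272

Squaring Q* = √(2DS/H) gives Q*² = 2DS/H.
From Q* = √(2DS/H): S = Q*²H / (2D) = 1,637² × 7.51 / (2 × 37,000) = 271.9603.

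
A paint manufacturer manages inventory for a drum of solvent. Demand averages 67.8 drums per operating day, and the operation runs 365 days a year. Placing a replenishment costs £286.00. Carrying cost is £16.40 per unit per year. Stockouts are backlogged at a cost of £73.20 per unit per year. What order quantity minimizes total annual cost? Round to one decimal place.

Q* ≈ 1,027.9 drums

Annual demand D = 67.8 × 365 = 24,747.
With planned backorders, Q* = √(2DS/H) · √((H+B)/B).
√(2DS/H) = √(2 × 24,747 × 286 / 16.4) = 929.046.
√((H+B)/B) = √((16.4+73.2)/73.2) = 1.1064.
Q* ≈ 1027.864.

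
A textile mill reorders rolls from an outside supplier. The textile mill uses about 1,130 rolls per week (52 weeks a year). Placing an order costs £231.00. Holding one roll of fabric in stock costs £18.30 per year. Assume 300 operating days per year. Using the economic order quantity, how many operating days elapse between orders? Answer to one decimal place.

Annual demand D = 1,130 × 52 = 58,760.
Q* = √(2DS/H) = √(2 × 58,760 × 231 / 18.3) ≈ 1217.97.
Cycle time = Q*/D × 300 = 1217.97 / 58,760 × 300 ≈ 6.218 days.

T ≈ 6.2 days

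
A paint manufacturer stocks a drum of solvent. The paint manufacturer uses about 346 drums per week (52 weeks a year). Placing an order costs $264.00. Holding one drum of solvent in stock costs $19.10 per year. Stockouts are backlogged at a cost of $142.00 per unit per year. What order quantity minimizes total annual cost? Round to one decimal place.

Q* ≈ 751.2 drums

Annual demand D = 346 × 52 = 17,992.
With planned backorders, Q* = √(2DS/H) · √((H+B)/B).
√(2DS/H) = √(2 × 17,992 × 264 / 19.1) = 705.245.
√((H+B)/B) = √((19.1+142)/142) = 1.0651.
Q* ≈ 751.179.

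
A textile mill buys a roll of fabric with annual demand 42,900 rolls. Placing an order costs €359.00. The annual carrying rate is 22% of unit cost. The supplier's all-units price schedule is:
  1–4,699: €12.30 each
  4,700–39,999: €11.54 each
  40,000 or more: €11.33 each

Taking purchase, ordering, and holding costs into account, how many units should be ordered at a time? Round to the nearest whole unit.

Q* ≈ 4,700 rolls

Holding cost per unit per year at price C is H = 0.22·C.
Evaluate total cost at each tier's feasible EOQ or, if the EOQ is below the tier, at the tier's minimum quantity.
EOQ at €12.30 = 3373.9 (feasible in tier 1): TC = 42,900×€12.30 + (42,900/3373.9)×359 + (3373.9/2)×0.22×€12.30 = €536,799.66.
EOQ at €11.54 = 3483.2 < 4700, so use break Q=4700: TC = 42,900×€11.54 + (42,900/4700.0)×359 + (4700.0/2)×0.22×€11.54 = €504,309.01.
EOQ at €11.33 = 3515.3 < 40000, so use break Q=40000: TC = 42,900×€11.33 + (42,900/40000.0)×359 + (40000.0/2)×0.22×€11.33 = €536,294.03.
Lowest total cost is €504,309.01 at Q = 4700.0.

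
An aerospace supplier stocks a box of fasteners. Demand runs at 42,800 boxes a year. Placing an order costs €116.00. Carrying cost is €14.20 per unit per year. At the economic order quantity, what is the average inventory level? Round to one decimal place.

EOQ = √(2DS/H) = √(2 × 42,800 × 116 / 14.2) ≈ 836.22.
Average inventory = Q*/2 ≈ 836.22 / 2 = 418.111.

Average inventory ≈ 418.1 boxes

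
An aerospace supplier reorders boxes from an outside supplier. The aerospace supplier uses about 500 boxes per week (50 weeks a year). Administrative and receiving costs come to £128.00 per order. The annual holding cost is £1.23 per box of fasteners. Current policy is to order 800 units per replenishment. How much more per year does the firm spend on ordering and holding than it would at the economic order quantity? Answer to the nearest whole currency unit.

Annual demand D = 500 × 50 = 25,000.
EOQ = √(2DS/H) = √(2 × 25,000 × 128 / 1.23) ≈ 2281.06.
Cost at Q* = (D/Q*)S + (Q*/2)H = √(2DSH) ≈ £2,805.71.
Cost at Q = 800: (25,000/800)×128 + (800/2)×1.23 = £4,000.00 + £492.00 = £4,492.00.
Excess = £4,492.00 − £2,805.71 = £1,686.29.

Extra cost ≈ £1,686 per year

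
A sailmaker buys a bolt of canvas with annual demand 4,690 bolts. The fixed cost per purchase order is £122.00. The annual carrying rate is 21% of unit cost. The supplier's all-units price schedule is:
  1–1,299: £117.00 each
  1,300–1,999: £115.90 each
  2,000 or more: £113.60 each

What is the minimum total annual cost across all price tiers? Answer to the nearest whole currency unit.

Holding cost per unit per year at price C is H = 0.21·C.
Evaluate total cost at each tier's feasible EOQ or, if the EOQ is below the tier, at the tier's minimum quantity.
EOQ at £117.00 = 215.8 (feasible in tier 1): TC = 4,690×£117.00 + (4,690/215.8)×122 + (215.8/2)×0.21×£117.00 = £554,032.54.
EOQ at £115.90 = 216.8 < 1300, so use break Q=1300: TC = 4,690×£115.90 + (4,690/1300.0)×122 + (1300.0/2)×0.21×£115.90 = £559,831.49.
EOQ at £113.60 = 219.0 < 2000, so use break Q=2000: TC = 4,690×£113.60 + (4,690/2000.0)×122 + (2000.0/2)×0.21×£113.60 = £556,926.09.
Lowest total cost among the candidates is at Q = 215.8.

TC* ≈ £554,033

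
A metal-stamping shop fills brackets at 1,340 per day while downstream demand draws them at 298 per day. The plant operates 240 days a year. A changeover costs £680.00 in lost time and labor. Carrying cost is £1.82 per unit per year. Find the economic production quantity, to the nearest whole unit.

Q* ≈ 8,290 brackets

Annual demand D = 298 × 240 = 71,520.
Production build-up factor (1 − d/p) = 1 − 298/1,340 = 0.7776.
Q* = √(2DS / (H(1 − d/p))) = √(2 × 71,520 × 680 / (1.82 × 0.7776)).
= √(97,267,200 / 1.4153) ≈ 8290.220.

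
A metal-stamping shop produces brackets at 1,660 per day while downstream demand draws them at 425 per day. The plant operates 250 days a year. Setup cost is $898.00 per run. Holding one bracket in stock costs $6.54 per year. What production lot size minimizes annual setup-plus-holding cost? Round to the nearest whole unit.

Annual demand D = 425 × 250 = 106,250.
Production build-up factor (1 − d/p) = 1 − 425/1,660 = 0.7440.
Q* = √(2DS / (H(1 − d/p))) = √(2 × 106,250 × 898 / (6.54 × 0.7440)).
= √(190,825,000 / 4.8656) ≈ 6262.523.

Q* ≈ 6,263 brackets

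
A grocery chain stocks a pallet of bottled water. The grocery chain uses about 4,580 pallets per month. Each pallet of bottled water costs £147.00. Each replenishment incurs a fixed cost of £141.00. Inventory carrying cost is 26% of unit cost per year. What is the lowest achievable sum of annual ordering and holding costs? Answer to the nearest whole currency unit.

TC* ≈ £24,338

Annual demand D = 4,580 × 12 = 54,960.
Holding cost H = 0.26 × £147.00 = £38.2200 per unit per year.
The optimal lot size = √(2DS/H) = √(2 × 54,960 × 141 / 38.22) ≈ 636.80.
At Q*, ordering cost (D/Q*)S equals holding cost (Q*/2)H, each = √(DSH/2).
Minimum total = √(2DSH) = √(2 × 54,960 × 141 × 38.22) ≈ 24338.469.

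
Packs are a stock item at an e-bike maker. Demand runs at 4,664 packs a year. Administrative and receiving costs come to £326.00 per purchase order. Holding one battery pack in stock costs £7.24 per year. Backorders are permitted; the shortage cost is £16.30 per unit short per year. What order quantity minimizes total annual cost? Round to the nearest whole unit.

With planned backorders, Q* = √(2DS/H) · √((H+B)/B).
√(2DS/H) = √(2 × 4,664 × 326 / 7.24) = 648.088.
√((H+B)/B) = √((7.24+16.3)/16.3) = 1.2017.
Q* ≈ 778.831.

Q* ≈ 779 packs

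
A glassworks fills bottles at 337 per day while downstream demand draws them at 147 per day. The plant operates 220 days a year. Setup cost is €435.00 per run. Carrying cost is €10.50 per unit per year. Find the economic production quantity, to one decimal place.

Q* ≈ 2,180.1 bottles

Annual demand D = 147 × 220 = 32,340.
Production build-up factor (1 − d/p) = 1 − 147/337 = 0.5638.
Q* = √(2DS / (H(1 − d/p))) = √(2 × 32,340 × 435 / (10.5 × 0.5638)).
= √(28,135,800 / 5.9199) ≈ 2180.084.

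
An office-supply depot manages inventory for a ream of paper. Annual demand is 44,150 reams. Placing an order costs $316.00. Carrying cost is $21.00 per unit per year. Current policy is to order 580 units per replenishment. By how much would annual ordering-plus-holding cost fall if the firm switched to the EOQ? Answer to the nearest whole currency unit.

EOQ = √(2DS/H) = √(2 × 44,150 × 316 / 21) ≈ 1152.69.
Cost at Q* = (D/Q*)S + (Q*/2)H = √(2DSH) ≈ $24,206.59.
Cost at Q = 580: (44,150/580)×316 + (580/2)×21 = $24,054.14 + $6,090.00 = $30,144.14.
Excess = $30,144.14 − $24,206.59 = $5,937.55.

Extra cost ≈ $5,938 per year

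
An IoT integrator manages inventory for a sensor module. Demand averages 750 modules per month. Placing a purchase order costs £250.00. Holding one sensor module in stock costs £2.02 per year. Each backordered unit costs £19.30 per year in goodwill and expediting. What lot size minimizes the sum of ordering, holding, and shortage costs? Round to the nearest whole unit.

Q* ≈ 1,569 modules

Annual demand D = 750 × 12 = 9,000.
With planned backorders, Q* = √(2DS/H) · √((H+B)/B).
√(2DS/H) = √(2 × 9,000 × 250 / 2.02) = 1492.556.
√((H+B)/B) = √((2.02+19.3)/19.3) = 1.0510.
Q* ≈ 1568.720.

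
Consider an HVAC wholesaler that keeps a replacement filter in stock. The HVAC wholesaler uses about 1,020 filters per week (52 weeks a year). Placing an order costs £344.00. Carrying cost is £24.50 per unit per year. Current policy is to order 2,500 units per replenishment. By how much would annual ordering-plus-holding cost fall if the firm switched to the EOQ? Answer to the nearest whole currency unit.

Annual demand D = 1,020 × 52 = 53,040.
EOQ = √(2DS/H) = √(2 × 53,040 × 344 / 24.5) ≈ 1220.43.
Cost at Q* = (D/Q*)S + (Q*/2)H = √(2DSH) ≈ £29,900.54.
Cost at Q = 2,500: (53,040/2,500)×344 + (2,500/2)×24.5 = £7,298.30 + £30,625.00 = £37,923.30.
Excess = £37,923.30 − £29,900.54 = £8,022.76.

Extra cost ≈ £8,023 per year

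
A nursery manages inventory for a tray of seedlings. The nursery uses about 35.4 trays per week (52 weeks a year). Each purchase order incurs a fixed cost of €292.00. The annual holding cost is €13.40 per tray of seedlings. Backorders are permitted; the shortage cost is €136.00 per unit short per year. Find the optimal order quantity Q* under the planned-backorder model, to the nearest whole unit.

Annual demand D = 35.4 × 52 = 1,840.8.
With planned backorders, Q* = √(2DS/H) · √((H+B)/B).
√(2DS/H) = √(2 × 1,840.8 × 292 / 13.4) = 283.242.
√((H+B)/B) = √((13.4+136)/136) = 1.0481.
Q* ≈ 296.868.

Q* ≈ 297 trays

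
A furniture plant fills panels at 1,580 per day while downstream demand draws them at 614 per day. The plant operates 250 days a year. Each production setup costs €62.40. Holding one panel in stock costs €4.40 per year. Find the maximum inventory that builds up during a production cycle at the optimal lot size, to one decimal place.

I_max ≈ 1,631.5 panels

Annual demand D = 614 × 250 = 153,500.
Production build-up factor (1 − d/p) = 1 − 614/1,580 = 0.6114.
Q* = √(2DS / (H(1 − d/p))) = √(2 × 153,500 × 62.4 / (4.4 × 0.6114)).
= √(19,156,800 / 2.6901) ≈ 2668.549.
Maximum inventory = Q*(1 − d/p) = 2668.549 × 0.6114 ≈ 1631.530.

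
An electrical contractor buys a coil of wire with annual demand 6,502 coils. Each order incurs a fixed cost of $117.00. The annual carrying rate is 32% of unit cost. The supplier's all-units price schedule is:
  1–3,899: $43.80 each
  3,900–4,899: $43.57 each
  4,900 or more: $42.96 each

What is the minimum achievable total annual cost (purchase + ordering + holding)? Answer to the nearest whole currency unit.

TC* ≈ $289,405

Holding cost per unit per year at price C is H = 0.32·C.
Candidates are each tier's EOQ (if it falls in that tier) and each price-break quantity.
EOQ at $43.80 = 329.5 (feasible in tier 1): TC = 6,502×$43.80 + (6,502/329.5)×117 + (329.5/2)×0.32×$43.80 = $289,405.49.
EOQ at $43.57 = 330.3 < 3900, so use break Q=3900: TC = 6,502×$43.57 + (6,502/3900.0)×117 + (3900.0/2)×0.32×$43.57 = $310,674.88.
EOQ at $42.96 = 332.7 < 4900, so use break Q=4900: TC = 6,502×$42.96 + (6,502/4900.0)×117 + (4900.0/2)×0.32×$42.96 = $313,161.81.
Lowest total cost among the candidates is at Q = 329.5.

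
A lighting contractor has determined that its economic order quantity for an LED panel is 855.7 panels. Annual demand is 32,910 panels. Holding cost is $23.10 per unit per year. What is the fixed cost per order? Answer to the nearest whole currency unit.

Invert the EOQ relation Q*² = 2DS/H.
From Q* = √(2DS/H): S = Q*²H / (2D) = 855.7² × 23.1 / (2 × 32,910) = 256.9787.

S ≈ $257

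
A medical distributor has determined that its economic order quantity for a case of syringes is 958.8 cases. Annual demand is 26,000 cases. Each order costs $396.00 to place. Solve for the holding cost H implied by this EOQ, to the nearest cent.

H ≈ $22.40

Squaring Q* = √(2DS/H) gives Q*² = 2DS/H.
From Q* = √(2DS/H): H = 2DS / Q*² = 2 × 26,000 × 396 / 958.8² = 22.3997.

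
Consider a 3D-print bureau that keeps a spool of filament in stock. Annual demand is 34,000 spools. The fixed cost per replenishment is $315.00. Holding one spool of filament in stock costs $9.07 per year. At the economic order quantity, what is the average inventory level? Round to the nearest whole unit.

Q* = √(2DS/H) = √(2 × 34,000 × 315 / 9.07) ≈ 1536.76.
Average inventory = Q*/2 ≈ 1536.76 / 2 = 768.380.

Average inventory ≈ 768 spools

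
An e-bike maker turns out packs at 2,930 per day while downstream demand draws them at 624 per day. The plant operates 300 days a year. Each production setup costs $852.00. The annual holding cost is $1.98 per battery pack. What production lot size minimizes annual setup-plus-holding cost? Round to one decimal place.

Q* ≈ 14,307.4 packs

Annual demand D = 624 × 300 = 187,200.
Production build-up factor (1 − d/p) = 1 − 624/2,930 = 0.7870.
Q* = √(2DS / (H(1 − d/p))) = √(2 × 187,200 × 852 / (1.98 × 0.7870)).
= √(318,988,800 / 1.5583) ≈ 14307.353.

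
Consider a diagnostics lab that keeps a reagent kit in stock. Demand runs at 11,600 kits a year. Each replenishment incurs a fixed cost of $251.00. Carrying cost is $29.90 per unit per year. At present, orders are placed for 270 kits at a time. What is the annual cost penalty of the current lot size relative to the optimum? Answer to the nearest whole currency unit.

Extra cost ≈ $1,625 per year

EOQ = √(2DS/H) = √(2 × 11,600 × 251 / 29.9) ≈ 441.31.
Cost at Q* = (D/Q*)S + (Q*/2)H = √(2DSH) ≈ $13,195.21.
Cost at Q = 270: (11,600/270)×251 + (270/2)×29.9 = $10,783.70 + $4,036.50 = $14,820.20.
Excess = $14,820.20 − $13,195.21 = $1,624.99.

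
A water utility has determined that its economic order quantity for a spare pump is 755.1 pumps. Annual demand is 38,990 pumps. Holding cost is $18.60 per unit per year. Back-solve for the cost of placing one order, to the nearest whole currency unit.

Invert the EOQ relation Q*² = 2DS/H.
From Q* = √(2DS/H): S = Q*²H / (2D) = 755.1² × 18.6 / (2 × 38,990) = 135.9999.

S ≈ $136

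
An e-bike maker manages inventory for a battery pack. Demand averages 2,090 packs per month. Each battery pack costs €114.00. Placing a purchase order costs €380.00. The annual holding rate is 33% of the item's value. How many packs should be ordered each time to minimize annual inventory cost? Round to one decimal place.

Annual demand D = 2,090 × 12 = 25,080.
Holding cost H = 0.33 × €114.00 = €37.6200 per unit per year.
EOQ = √(2DS / H) = √(2 × 25,080 × 380 / 37.62).
= √(19,060,800 / 37.62) = √506,666.6667 ≈ 711.805.

Q* ≈ 711.8 packs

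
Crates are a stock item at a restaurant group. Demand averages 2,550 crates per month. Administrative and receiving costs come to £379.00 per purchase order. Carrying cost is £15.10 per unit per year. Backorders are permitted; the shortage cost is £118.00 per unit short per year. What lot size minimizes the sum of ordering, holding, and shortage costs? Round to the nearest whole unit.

Annual demand D = 2,550 × 12 = 30,600.
With planned backorders, Q* = √(2DS/H) · √((H+B)/B).
√(2DS/H) = √(2 × 30,600 × 379 / 15.1) = 1239.387.
√((H+B)/B) = √((15.1+118)/118) = 1.0621.
Q* ≈ 1316.300.

Q* ≈ 1,316 crates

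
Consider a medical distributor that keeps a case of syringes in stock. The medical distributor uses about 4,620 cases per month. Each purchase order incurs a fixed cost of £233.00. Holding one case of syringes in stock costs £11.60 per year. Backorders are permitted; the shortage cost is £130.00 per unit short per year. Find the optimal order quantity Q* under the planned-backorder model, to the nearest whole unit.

Annual demand D = 4,620 × 12 = 55,440.
With planned backorders, Q* = √(2DS/H) · √((H+B)/B).
√(2DS/H) = √(2 × 55,440 × 233 / 11.6) = 1492.367.
√((H+B)/B) = √((11.6+130)/130) = 1.0437.
Q* ≈ 1557.527.

Q* ≈ 1,558 cases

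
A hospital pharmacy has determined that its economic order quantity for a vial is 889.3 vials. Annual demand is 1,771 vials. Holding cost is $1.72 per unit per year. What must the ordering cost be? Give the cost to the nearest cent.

S ≈ $384.04

Squaring Q* = √(2DS/H) gives Q*² = 2DS/H.
From Q* = √(2DS/H): S = Q*²H / (2D) = 889.3² × 1.72 / (2 × 1,771) = 384.0400.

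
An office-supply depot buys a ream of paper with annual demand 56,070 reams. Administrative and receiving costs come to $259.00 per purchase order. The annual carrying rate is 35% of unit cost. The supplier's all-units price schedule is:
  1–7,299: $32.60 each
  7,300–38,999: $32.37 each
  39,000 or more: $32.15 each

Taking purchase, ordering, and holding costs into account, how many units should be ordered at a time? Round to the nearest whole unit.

Q* ≈ 1,595 reams

Holding cost per unit per year at price C is H = 0.35·C.
Evaluate total cost at each tier's feasible EOQ or, if the EOQ is below the tier, at the tier's minimum quantity.
EOQ at $32.60 = 1595.5 (feasible in tier 1): TC = 56,070×$32.60 + (56,070/1595.5)×259 + (1595.5/2)×0.35×$32.60 = $1,846,086.26.
EOQ at $32.37 = 1601.1 < 7300, so use break Q=7300: TC = 56,070×$32.37 + (56,070/7300.0)×259 + (7300.0/2)×0.35×$32.37 = $1,858,327.91.
EOQ at $32.15 = 1606.6 < 39000, so use break Q=39000: TC = 56,070×$32.15 + (56,070/39000.0)×259 + (39000.0/2)×0.35×$32.15 = $2,022,446.61.
Lowest total cost is $1,846,086.26 at Q = 1595.5.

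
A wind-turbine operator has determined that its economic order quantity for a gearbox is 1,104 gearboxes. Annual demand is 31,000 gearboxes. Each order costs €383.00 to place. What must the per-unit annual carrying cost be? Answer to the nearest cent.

H ≈ €19.48

Squaring Q* = √(2DS/H) gives Q*² = 2DS/H.
From Q* = √(2DS/H): H = 2DS / Q*² = 2 × 31,000 × 383 / 1,104² = 19.4828.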